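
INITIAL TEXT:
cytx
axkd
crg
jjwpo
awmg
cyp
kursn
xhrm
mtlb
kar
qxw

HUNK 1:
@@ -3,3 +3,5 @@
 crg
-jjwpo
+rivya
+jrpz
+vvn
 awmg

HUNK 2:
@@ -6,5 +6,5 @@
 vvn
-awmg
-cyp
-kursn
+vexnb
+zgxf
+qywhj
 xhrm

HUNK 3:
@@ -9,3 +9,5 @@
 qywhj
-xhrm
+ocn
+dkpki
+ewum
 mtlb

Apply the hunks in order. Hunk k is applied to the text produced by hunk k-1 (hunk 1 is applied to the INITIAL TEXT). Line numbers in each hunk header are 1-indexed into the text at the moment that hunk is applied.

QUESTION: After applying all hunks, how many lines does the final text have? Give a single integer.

Answer: 15

Derivation:
Hunk 1: at line 3 remove [jjwpo] add [rivya,jrpz,vvn] -> 13 lines: cytx axkd crg rivya jrpz vvn awmg cyp kursn xhrm mtlb kar qxw
Hunk 2: at line 6 remove [awmg,cyp,kursn] add [vexnb,zgxf,qywhj] -> 13 lines: cytx axkd crg rivya jrpz vvn vexnb zgxf qywhj xhrm mtlb kar qxw
Hunk 3: at line 9 remove [xhrm] add [ocn,dkpki,ewum] -> 15 lines: cytx axkd crg rivya jrpz vvn vexnb zgxf qywhj ocn dkpki ewum mtlb kar qxw
Final line count: 15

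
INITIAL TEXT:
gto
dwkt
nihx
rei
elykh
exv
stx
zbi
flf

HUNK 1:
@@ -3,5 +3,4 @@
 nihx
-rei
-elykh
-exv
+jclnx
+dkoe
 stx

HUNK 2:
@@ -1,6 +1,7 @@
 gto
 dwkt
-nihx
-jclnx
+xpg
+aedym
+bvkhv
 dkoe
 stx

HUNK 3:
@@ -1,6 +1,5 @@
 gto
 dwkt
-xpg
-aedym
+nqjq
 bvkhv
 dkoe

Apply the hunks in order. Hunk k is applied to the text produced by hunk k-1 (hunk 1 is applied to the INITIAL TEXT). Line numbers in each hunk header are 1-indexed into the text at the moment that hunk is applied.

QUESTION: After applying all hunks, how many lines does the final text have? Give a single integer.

Answer: 8

Derivation:
Hunk 1: at line 3 remove [rei,elykh,exv] add [jclnx,dkoe] -> 8 lines: gto dwkt nihx jclnx dkoe stx zbi flf
Hunk 2: at line 1 remove [nihx,jclnx] add [xpg,aedym,bvkhv] -> 9 lines: gto dwkt xpg aedym bvkhv dkoe stx zbi flf
Hunk 3: at line 1 remove [xpg,aedym] add [nqjq] -> 8 lines: gto dwkt nqjq bvkhv dkoe stx zbi flf
Final line count: 8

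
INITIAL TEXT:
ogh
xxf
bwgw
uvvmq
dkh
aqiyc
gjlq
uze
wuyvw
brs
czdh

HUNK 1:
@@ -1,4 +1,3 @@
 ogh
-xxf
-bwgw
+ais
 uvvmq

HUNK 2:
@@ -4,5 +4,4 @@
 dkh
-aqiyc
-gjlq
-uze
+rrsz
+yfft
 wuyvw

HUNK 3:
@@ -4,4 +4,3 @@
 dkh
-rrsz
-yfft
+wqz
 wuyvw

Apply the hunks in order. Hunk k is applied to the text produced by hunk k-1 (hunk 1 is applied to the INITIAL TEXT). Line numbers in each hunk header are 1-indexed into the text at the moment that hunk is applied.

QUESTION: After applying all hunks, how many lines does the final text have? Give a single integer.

Hunk 1: at line 1 remove [xxf,bwgw] add [ais] -> 10 lines: ogh ais uvvmq dkh aqiyc gjlq uze wuyvw brs czdh
Hunk 2: at line 4 remove [aqiyc,gjlq,uze] add [rrsz,yfft] -> 9 lines: ogh ais uvvmq dkh rrsz yfft wuyvw brs czdh
Hunk 3: at line 4 remove [rrsz,yfft] add [wqz] -> 8 lines: ogh ais uvvmq dkh wqz wuyvw brs czdh
Final line count: 8

Answer: 8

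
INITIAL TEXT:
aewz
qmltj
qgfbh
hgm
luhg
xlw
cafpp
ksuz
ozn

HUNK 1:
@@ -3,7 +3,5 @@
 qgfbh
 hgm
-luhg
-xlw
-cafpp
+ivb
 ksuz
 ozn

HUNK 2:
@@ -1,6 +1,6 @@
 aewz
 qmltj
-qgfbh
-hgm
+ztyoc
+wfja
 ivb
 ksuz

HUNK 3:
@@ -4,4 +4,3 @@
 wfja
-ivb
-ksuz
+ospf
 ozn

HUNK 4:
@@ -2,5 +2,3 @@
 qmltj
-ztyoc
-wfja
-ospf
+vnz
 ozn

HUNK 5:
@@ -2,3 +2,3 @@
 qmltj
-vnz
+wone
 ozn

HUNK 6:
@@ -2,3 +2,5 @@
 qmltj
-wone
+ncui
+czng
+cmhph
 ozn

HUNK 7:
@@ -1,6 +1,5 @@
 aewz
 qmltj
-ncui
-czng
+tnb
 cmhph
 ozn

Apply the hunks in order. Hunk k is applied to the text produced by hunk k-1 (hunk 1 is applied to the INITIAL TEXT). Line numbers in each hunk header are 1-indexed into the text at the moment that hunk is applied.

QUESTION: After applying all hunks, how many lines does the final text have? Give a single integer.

Answer: 5

Derivation:
Hunk 1: at line 3 remove [luhg,xlw,cafpp] add [ivb] -> 7 lines: aewz qmltj qgfbh hgm ivb ksuz ozn
Hunk 2: at line 1 remove [qgfbh,hgm] add [ztyoc,wfja] -> 7 lines: aewz qmltj ztyoc wfja ivb ksuz ozn
Hunk 3: at line 4 remove [ivb,ksuz] add [ospf] -> 6 lines: aewz qmltj ztyoc wfja ospf ozn
Hunk 4: at line 2 remove [ztyoc,wfja,ospf] add [vnz] -> 4 lines: aewz qmltj vnz ozn
Hunk 5: at line 2 remove [vnz] add [wone] -> 4 lines: aewz qmltj wone ozn
Hunk 6: at line 2 remove [wone] add [ncui,czng,cmhph] -> 6 lines: aewz qmltj ncui czng cmhph ozn
Hunk 7: at line 1 remove [ncui,czng] add [tnb] -> 5 lines: aewz qmltj tnb cmhph ozn
Final line count: 5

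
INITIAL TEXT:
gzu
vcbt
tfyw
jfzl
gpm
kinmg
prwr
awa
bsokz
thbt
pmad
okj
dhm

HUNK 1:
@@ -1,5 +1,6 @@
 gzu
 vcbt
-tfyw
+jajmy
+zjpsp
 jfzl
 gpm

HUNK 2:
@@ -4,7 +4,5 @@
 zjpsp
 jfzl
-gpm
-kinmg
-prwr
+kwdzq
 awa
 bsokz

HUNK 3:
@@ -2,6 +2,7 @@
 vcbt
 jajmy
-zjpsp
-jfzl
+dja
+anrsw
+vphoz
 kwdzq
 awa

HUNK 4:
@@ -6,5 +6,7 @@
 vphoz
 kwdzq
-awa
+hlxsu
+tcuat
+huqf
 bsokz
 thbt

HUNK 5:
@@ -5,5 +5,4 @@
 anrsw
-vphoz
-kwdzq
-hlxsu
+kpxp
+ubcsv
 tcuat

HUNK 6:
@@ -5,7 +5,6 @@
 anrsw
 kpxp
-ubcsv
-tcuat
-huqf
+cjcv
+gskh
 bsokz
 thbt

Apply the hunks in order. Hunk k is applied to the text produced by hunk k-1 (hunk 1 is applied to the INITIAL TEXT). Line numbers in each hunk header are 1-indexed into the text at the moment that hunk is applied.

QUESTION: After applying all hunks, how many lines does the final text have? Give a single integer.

Answer: 13

Derivation:
Hunk 1: at line 1 remove [tfyw] add [jajmy,zjpsp] -> 14 lines: gzu vcbt jajmy zjpsp jfzl gpm kinmg prwr awa bsokz thbt pmad okj dhm
Hunk 2: at line 4 remove [gpm,kinmg,prwr] add [kwdzq] -> 12 lines: gzu vcbt jajmy zjpsp jfzl kwdzq awa bsokz thbt pmad okj dhm
Hunk 3: at line 2 remove [zjpsp,jfzl] add [dja,anrsw,vphoz] -> 13 lines: gzu vcbt jajmy dja anrsw vphoz kwdzq awa bsokz thbt pmad okj dhm
Hunk 4: at line 6 remove [awa] add [hlxsu,tcuat,huqf] -> 15 lines: gzu vcbt jajmy dja anrsw vphoz kwdzq hlxsu tcuat huqf bsokz thbt pmad okj dhm
Hunk 5: at line 5 remove [vphoz,kwdzq,hlxsu] add [kpxp,ubcsv] -> 14 lines: gzu vcbt jajmy dja anrsw kpxp ubcsv tcuat huqf bsokz thbt pmad okj dhm
Hunk 6: at line 5 remove [ubcsv,tcuat,huqf] add [cjcv,gskh] -> 13 lines: gzu vcbt jajmy dja anrsw kpxp cjcv gskh bsokz thbt pmad okj dhm
Final line count: 13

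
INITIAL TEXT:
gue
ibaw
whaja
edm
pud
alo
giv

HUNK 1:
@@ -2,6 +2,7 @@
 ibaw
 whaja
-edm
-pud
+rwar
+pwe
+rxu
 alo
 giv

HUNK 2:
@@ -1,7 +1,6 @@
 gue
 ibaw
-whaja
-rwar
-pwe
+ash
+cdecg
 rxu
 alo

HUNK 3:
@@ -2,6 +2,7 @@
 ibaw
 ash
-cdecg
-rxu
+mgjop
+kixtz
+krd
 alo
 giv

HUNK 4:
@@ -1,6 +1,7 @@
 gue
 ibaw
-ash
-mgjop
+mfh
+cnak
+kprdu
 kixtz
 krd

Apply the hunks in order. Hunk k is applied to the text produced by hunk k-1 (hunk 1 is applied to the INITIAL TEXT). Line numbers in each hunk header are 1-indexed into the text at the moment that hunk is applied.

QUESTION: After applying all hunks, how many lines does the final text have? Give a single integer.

Answer: 9

Derivation:
Hunk 1: at line 2 remove [edm,pud] add [rwar,pwe,rxu] -> 8 lines: gue ibaw whaja rwar pwe rxu alo giv
Hunk 2: at line 1 remove [whaja,rwar,pwe] add [ash,cdecg] -> 7 lines: gue ibaw ash cdecg rxu alo giv
Hunk 3: at line 2 remove [cdecg,rxu] add [mgjop,kixtz,krd] -> 8 lines: gue ibaw ash mgjop kixtz krd alo giv
Hunk 4: at line 1 remove [ash,mgjop] add [mfh,cnak,kprdu] -> 9 lines: gue ibaw mfh cnak kprdu kixtz krd alo giv
Final line count: 9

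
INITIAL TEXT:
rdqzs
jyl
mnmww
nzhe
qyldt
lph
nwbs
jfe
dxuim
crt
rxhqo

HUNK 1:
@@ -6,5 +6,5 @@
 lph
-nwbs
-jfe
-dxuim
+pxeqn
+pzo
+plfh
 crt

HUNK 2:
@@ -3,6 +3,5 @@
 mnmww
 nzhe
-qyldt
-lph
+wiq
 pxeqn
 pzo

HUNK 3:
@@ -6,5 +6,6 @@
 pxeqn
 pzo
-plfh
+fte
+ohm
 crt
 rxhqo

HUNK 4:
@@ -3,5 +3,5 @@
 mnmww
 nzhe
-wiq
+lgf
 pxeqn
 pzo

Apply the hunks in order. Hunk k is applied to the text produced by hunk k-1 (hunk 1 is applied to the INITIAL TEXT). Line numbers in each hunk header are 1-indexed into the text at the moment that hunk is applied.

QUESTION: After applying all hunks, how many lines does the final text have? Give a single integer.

Answer: 11

Derivation:
Hunk 1: at line 6 remove [nwbs,jfe,dxuim] add [pxeqn,pzo,plfh] -> 11 lines: rdqzs jyl mnmww nzhe qyldt lph pxeqn pzo plfh crt rxhqo
Hunk 2: at line 3 remove [qyldt,lph] add [wiq] -> 10 lines: rdqzs jyl mnmww nzhe wiq pxeqn pzo plfh crt rxhqo
Hunk 3: at line 6 remove [plfh] add [fte,ohm] -> 11 lines: rdqzs jyl mnmww nzhe wiq pxeqn pzo fte ohm crt rxhqo
Hunk 4: at line 3 remove [wiq] add [lgf] -> 11 lines: rdqzs jyl mnmww nzhe lgf pxeqn pzo fte ohm crt rxhqo
Final line count: 11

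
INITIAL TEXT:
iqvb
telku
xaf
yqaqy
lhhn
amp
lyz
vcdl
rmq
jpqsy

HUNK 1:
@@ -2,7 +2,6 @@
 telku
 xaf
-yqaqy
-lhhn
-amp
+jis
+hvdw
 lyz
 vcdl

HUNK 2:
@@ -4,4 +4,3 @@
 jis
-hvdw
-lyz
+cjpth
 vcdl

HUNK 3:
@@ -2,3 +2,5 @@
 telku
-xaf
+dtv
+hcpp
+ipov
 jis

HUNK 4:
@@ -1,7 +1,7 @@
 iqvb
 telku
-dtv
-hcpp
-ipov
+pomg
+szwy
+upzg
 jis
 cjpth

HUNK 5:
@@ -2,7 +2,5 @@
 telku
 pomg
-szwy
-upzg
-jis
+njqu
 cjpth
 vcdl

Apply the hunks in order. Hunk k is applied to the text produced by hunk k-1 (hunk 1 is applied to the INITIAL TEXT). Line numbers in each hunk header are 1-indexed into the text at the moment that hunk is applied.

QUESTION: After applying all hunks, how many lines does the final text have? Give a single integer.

Hunk 1: at line 2 remove [yqaqy,lhhn,amp] add [jis,hvdw] -> 9 lines: iqvb telku xaf jis hvdw lyz vcdl rmq jpqsy
Hunk 2: at line 4 remove [hvdw,lyz] add [cjpth] -> 8 lines: iqvb telku xaf jis cjpth vcdl rmq jpqsy
Hunk 3: at line 2 remove [xaf] add [dtv,hcpp,ipov] -> 10 lines: iqvb telku dtv hcpp ipov jis cjpth vcdl rmq jpqsy
Hunk 4: at line 1 remove [dtv,hcpp,ipov] add [pomg,szwy,upzg] -> 10 lines: iqvb telku pomg szwy upzg jis cjpth vcdl rmq jpqsy
Hunk 5: at line 2 remove [szwy,upzg,jis] add [njqu] -> 8 lines: iqvb telku pomg njqu cjpth vcdl rmq jpqsy
Final line count: 8

Answer: 8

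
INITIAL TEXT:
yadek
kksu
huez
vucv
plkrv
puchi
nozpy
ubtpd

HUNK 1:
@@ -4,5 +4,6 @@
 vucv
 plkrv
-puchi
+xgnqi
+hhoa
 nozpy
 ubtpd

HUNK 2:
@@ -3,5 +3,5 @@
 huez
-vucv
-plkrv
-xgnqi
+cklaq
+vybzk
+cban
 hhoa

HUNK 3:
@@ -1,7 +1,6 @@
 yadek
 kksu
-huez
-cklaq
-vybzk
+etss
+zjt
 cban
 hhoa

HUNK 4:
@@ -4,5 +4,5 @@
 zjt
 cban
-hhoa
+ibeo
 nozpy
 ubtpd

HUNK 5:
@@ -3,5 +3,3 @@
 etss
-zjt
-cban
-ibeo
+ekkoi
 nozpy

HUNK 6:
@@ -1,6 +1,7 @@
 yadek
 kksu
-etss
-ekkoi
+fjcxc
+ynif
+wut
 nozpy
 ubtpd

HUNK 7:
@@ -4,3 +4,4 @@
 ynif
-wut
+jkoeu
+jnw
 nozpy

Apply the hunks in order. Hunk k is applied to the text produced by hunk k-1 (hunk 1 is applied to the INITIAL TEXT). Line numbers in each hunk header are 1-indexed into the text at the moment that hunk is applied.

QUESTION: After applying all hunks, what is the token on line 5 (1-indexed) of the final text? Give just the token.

Answer: jkoeu

Derivation:
Hunk 1: at line 4 remove [puchi] add [xgnqi,hhoa] -> 9 lines: yadek kksu huez vucv plkrv xgnqi hhoa nozpy ubtpd
Hunk 2: at line 3 remove [vucv,plkrv,xgnqi] add [cklaq,vybzk,cban] -> 9 lines: yadek kksu huez cklaq vybzk cban hhoa nozpy ubtpd
Hunk 3: at line 1 remove [huez,cklaq,vybzk] add [etss,zjt] -> 8 lines: yadek kksu etss zjt cban hhoa nozpy ubtpd
Hunk 4: at line 4 remove [hhoa] add [ibeo] -> 8 lines: yadek kksu etss zjt cban ibeo nozpy ubtpd
Hunk 5: at line 3 remove [zjt,cban,ibeo] add [ekkoi] -> 6 lines: yadek kksu etss ekkoi nozpy ubtpd
Hunk 6: at line 1 remove [etss,ekkoi] add [fjcxc,ynif,wut] -> 7 lines: yadek kksu fjcxc ynif wut nozpy ubtpd
Hunk 7: at line 4 remove [wut] add [jkoeu,jnw] -> 8 lines: yadek kksu fjcxc ynif jkoeu jnw nozpy ubtpd
Final line 5: jkoeu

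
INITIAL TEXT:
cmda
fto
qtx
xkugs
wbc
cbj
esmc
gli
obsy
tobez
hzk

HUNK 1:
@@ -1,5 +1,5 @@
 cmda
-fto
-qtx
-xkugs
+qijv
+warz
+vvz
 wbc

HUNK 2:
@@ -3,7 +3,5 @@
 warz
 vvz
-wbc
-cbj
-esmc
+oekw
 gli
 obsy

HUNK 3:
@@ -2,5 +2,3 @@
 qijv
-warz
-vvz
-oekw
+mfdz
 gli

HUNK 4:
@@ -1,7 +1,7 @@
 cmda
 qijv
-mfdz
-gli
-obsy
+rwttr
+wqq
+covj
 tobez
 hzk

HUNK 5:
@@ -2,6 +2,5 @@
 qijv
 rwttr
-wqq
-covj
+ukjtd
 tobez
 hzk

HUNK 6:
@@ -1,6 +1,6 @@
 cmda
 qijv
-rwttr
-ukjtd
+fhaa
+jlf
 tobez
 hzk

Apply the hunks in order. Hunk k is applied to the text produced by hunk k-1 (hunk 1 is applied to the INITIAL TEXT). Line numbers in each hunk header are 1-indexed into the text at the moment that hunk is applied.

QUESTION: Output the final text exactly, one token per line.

Hunk 1: at line 1 remove [fto,qtx,xkugs] add [qijv,warz,vvz] -> 11 lines: cmda qijv warz vvz wbc cbj esmc gli obsy tobez hzk
Hunk 2: at line 3 remove [wbc,cbj,esmc] add [oekw] -> 9 lines: cmda qijv warz vvz oekw gli obsy tobez hzk
Hunk 3: at line 2 remove [warz,vvz,oekw] add [mfdz] -> 7 lines: cmda qijv mfdz gli obsy tobez hzk
Hunk 4: at line 1 remove [mfdz,gli,obsy] add [rwttr,wqq,covj] -> 7 lines: cmda qijv rwttr wqq covj tobez hzk
Hunk 5: at line 2 remove [wqq,covj] add [ukjtd] -> 6 lines: cmda qijv rwttr ukjtd tobez hzk
Hunk 6: at line 1 remove [rwttr,ukjtd] add [fhaa,jlf] -> 6 lines: cmda qijv fhaa jlf tobez hzk

Answer: cmda
qijv
fhaa
jlf
tobez
hzk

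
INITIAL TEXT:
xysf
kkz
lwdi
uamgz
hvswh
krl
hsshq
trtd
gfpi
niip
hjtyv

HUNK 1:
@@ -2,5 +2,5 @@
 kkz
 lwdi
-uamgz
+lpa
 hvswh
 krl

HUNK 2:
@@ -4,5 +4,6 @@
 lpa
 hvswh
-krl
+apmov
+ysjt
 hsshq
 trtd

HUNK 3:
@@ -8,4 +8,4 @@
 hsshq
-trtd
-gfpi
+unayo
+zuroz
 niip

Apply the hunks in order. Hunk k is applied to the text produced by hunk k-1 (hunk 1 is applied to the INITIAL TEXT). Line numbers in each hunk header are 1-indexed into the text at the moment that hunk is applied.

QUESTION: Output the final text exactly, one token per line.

Answer: xysf
kkz
lwdi
lpa
hvswh
apmov
ysjt
hsshq
unayo
zuroz
niip
hjtyv

Derivation:
Hunk 1: at line 2 remove [uamgz] add [lpa] -> 11 lines: xysf kkz lwdi lpa hvswh krl hsshq trtd gfpi niip hjtyv
Hunk 2: at line 4 remove [krl] add [apmov,ysjt] -> 12 lines: xysf kkz lwdi lpa hvswh apmov ysjt hsshq trtd gfpi niip hjtyv
Hunk 3: at line 8 remove [trtd,gfpi] add [unayo,zuroz] -> 12 lines: xysf kkz lwdi lpa hvswh apmov ysjt hsshq unayo zuroz niip hjtyv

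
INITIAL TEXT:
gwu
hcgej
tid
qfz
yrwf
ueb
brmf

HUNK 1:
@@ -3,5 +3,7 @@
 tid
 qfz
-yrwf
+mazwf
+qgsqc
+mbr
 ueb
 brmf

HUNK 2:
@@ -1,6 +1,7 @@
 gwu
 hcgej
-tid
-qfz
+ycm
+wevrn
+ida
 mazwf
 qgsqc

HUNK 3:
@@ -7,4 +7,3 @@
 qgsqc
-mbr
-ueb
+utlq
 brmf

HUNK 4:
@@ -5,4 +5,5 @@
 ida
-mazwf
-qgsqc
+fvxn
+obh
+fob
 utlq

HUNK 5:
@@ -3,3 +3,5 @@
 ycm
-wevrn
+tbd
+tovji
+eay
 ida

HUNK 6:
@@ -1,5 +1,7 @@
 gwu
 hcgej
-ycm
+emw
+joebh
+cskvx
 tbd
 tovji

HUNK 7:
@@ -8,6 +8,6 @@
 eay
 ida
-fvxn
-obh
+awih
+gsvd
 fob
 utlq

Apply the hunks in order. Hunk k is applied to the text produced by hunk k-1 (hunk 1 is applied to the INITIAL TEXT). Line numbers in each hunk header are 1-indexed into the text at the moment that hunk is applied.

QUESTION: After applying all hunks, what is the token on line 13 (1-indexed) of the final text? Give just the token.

Answer: utlq

Derivation:
Hunk 1: at line 3 remove [yrwf] add [mazwf,qgsqc,mbr] -> 9 lines: gwu hcgej tid qfz mazwf qgsqc mbr ueb brmf
Hunk 2: at line 1 remove [tid,qfz] add [ycm,wevrn,ida] -> 10 lines: gwu hcgej ycm wevrn ida mazwf qgsqc mbr ueb brmf
Hunk 3: at line 7 remove [mbr,ueb] add [utlq] -> 9 lines: gwu hcgej ycm wevrn ida mazwf qgsqc utlq brmf
Hunk 4: at line 5 remove [mazwf,qgsqc] add [fvxn,obh,fob] -> 10 lines: gwu hcgej ycm wevrn ida fvxn obh fob utlq brmf
Hunk 5: at line 3 remove [wevrn] add [tbd,tovji,eay] -> 12 lines: gwu hcgej ycm tbd tovji eay ida fvxn obh fob utlq brmf
Hunk 6: at line 1 remove [ycm] add [emw,joebh,cskvx] -> 14 lines: gwu hcgej emw joebh cskvx tbd tovji eay ida fvxn obh fob utlq brmf
Hunk 7: at line 8 remove [fvxn,obh] add [awih,gsvd] -> 14 lines: gwu hcgej emw joebh cskvx tbd tovji eay ida awih gsvd fob utlq brmf
Final line 13: utlq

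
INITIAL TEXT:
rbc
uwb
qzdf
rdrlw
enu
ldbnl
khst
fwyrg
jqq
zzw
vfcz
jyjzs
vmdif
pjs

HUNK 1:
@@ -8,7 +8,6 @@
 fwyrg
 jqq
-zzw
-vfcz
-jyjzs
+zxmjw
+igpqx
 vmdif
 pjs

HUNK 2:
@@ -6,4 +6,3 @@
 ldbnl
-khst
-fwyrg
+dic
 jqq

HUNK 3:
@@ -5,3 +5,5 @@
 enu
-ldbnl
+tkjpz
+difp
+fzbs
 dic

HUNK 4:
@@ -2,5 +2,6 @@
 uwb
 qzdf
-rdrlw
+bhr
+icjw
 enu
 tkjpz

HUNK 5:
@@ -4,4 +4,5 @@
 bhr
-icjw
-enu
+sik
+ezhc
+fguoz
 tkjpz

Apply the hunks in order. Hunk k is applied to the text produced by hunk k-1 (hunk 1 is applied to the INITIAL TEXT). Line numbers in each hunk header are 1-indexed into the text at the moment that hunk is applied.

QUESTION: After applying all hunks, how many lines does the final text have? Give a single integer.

Answer: 16

Derivation:
Hunk 1: at line 8 remove [zzw,vfcz,jyjzs] add [zxmjw,igpqx] -> 13 lines: rbc uwb qzdf rdrlw enu ldbnl khst fwyrg jqq zxmjw igpqx vmdif pjs
Hunk 2: at line 6 remove [khst,fwyrg] add [dic] -> 12 lines: rbc uwb qzdf rdrlw enu ldbnl dic jqq zxmjw igpqx vmdif pjs
Hunk 3: at line 5 remove [ldbnl] add [tkjpz,difp,fzbs] -> 14 lines: rbc uwb qzdf rdrlw enu tkjpz difp fzbs dic jqq zxmjw igpqx vmdif pjs
Hunk 4: at line 2 remove [rdrlw] add [bhr,icjw] -> 15 lines: rbc uwb qzdf bhr icjw enu tkjpz difp fzbs dic jqq zxmjw igpqx vmdif pjs
Hunk 5: at line 4 remove [icjw,enu] add [sik,ezhc,fguoz] -> 16 lines: rbc uwb qzdf bhr sik ezhc fguoz tkjpz difp fzbs dic jqq zxmjw igpqx vmdif pjs
Final line count: 16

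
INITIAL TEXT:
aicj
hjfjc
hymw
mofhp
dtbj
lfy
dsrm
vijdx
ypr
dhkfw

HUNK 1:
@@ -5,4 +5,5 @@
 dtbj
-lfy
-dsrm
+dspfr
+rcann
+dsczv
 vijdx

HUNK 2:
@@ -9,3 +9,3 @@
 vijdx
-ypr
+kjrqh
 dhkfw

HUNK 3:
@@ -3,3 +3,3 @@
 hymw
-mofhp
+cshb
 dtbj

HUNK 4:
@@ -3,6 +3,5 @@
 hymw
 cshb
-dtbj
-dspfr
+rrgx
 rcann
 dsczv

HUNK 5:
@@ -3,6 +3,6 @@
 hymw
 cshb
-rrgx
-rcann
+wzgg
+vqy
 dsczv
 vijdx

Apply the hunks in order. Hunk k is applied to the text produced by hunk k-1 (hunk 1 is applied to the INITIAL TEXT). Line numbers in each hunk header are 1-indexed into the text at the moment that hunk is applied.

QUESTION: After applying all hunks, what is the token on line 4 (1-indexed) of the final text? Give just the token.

Answer: cshb

Derivation:
Hunk 1: at line 5 remove [lfy,dsrm] add [dspfr,rcann,dsczv] -> 11 lines: aicj hjfjc hymw mofhp dtbj dspfr rcann dsczv vijdx ypr dhkfw
Hunk 2: at line 9 remove [ypr] add [kjrqh] -> 11 lines: aicj hjfjc hymw mofhp dtbj dspfr rcann dsczv vijdx kjrqh dhkfw
Hunk 3: at line 3 remove [mofhp] add [cshb] -> 11 lines: aicj hjfjc hymw cshb dtbj dspfr rcann dsczv vijdx kjrqh dhkfw
Hunk 4: at line 3 remove [dtbj,dspfr] add [rrgx] -> 10 lines: aicj hjfjc hymw cshb rrgx rcann dsczv vijdx kjrqh dhkfw
Hunk 5: at line 3 remove [rrgx,rcann] add [wzgg,vqy] -> 10 lines: aicj hjfjc hymw cshb wzgg vqy dsczv vijdx kjrqh dhkfw
Final line 4: cshb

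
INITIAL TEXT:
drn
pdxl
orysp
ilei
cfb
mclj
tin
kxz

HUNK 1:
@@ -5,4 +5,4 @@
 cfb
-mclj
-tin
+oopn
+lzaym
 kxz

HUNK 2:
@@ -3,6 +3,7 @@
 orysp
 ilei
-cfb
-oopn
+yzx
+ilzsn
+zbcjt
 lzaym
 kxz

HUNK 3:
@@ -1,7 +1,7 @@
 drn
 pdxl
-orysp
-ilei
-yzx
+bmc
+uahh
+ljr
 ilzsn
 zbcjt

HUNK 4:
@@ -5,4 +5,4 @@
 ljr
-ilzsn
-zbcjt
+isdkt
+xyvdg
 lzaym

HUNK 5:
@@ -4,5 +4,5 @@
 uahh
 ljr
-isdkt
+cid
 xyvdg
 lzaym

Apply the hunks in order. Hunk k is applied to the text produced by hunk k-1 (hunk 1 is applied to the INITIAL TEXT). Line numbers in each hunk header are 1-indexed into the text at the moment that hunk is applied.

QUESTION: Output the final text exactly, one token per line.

Answer: drn
pdxl
bmc
uahh
ljr
cid
xyvdg
lzaym
kxz

Derivation:
Hunk 1: at line 5 remove [mclj,tin] add [oopn,lzaym] -> 8 lines: drn pdxl orysp ilei cfb oopn lzaym kxz
Hunk 2: at line 3 remove [cfb,oopn] add [yzx,ilzsn,zbcjt] -> 9 lines: drn pdxl orysp ilei yzx ilzsn zbcjt lzaym kxz
Hunk 3: at line 1 remove [orysp,ilei,yzx] add [bmc,uahh,ljr] -> 9 lines: drn pdxl bmc uahh ljr ilzsn zbcjt lzaym kxz
Hunk 4: at line 5 remove [ilzsn,zbcjt] add [isdkt,xyvdg] -> 9 lines: drn pdxl bmc uahh ljr isdkt xyvdg lzaym kxz
Hunk 5: at line 4 remove [isdkt] add [cid] -> 9 lines: drn pdxl bmc uahh ljr cid xyvdg lzaym kxz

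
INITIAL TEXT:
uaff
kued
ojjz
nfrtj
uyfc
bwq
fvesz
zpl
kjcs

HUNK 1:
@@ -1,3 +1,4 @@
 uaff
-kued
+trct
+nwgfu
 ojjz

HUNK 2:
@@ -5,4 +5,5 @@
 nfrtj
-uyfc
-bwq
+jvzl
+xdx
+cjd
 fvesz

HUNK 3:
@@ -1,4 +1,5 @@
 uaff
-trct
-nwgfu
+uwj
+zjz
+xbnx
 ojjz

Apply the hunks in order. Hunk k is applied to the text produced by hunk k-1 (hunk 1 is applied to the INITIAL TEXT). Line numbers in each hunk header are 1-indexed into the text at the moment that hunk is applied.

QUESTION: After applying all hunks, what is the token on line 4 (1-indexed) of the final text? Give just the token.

Answer: xbnx

Derivation:
Hunk 1: at line 1 remove [kued] add [trct,nwgfu] -> 10 lines: uaff trct nwgfu ojjz nfrtj uyfc bwq fvesz zpl kjcs
Hunk 2: at line 5 remove [uyfc,bwq] add [jvzl,xdx,cjd] -> 11 lines: uaff trct nwgfu ojjz nfrtj jvzl xdx cjd fvesz zpl kjcs
Hunk 3: at line 1 remove [trct,nwgfu] add [uwj,zjz,xbnx] -> 12 lines: uaff uwj zjz xbnx ojjz nfrtj jvzl xdx cjd fvesz zpl kjcs
Final line 4: xbnx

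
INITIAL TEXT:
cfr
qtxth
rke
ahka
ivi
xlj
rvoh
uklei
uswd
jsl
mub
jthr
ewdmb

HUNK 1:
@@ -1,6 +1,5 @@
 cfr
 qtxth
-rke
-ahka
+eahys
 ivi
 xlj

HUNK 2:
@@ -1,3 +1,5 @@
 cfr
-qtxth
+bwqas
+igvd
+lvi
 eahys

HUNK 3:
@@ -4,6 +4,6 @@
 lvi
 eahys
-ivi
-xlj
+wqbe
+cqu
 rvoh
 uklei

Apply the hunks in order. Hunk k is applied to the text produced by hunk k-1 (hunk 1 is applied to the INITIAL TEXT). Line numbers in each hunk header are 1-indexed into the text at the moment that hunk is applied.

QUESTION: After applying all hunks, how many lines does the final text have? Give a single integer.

Answer: 14

Derivation:
Hunk 1: at line 1 remove [rke,ahka] add [eahys] -> 12 lines: cfr qtxth eahys ivi xlj rvoh uklei uswd jsl mub jthr ewdmb
Hunk 2: at line 1 remove [qtxth] add [bwqas,igvd,lvi] -> 14 lines: cfr bwqas igvd lvi eahys ivi xlj rvoh uklei uswd jsl mub jthr ewdmb
Hunk 3: at line 4 remove [ivi,xlj] add [wqbe,cqu] -> 14 lines: cfr bwqas igvd lvi eahys wqbe cqu rvoh uklei uswd jsl mub jthr ewdmb
Final line count: 14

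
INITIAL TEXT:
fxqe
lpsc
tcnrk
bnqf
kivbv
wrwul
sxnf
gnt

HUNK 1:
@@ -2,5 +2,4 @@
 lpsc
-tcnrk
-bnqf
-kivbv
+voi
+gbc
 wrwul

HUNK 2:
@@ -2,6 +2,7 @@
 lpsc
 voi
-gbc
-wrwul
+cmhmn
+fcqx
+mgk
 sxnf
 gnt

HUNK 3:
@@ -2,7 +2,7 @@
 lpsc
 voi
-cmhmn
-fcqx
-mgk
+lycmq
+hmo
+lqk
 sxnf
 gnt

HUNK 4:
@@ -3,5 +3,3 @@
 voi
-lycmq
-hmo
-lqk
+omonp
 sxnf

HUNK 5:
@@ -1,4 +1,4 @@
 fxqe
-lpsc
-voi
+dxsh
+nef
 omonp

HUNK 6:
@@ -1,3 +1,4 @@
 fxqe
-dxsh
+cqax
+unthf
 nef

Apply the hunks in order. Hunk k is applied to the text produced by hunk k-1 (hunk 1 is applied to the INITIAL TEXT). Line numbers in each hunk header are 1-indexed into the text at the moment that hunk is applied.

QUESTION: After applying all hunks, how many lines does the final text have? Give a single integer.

Answer: 7

Derivation:
Hunk 1: at line 2 remove [tcnrk,bnqf,kivbv] add [voi,gbc] -> 7 lines: fxqe lpsc voi gbc wrwul sxnf gnt
Hunk 2: at line 2 remove [gbc,wrwul] add [cmhmn,fcqx,mgk] -> 8 lines: fxqe lpsc voi cmhmn fcqx mgk sxnf gnt
Hunk 3: at line 2 remove [cmhmn,fcqx,mgk] add [lycmq,hmo,lqk] -> 8 lines: fxqe lpsc voi lycmq hmo lqk sxnf gnt
Hunk 4: at line 3 remove [lycmq,hmo,lqk] add [omonp] -> 6 lines: fxqe lpsc voi omonp sxnf gnt
Hunk 5: at line 1 remove [lpsc,voi] add [dxsh,nef] -> 6 lines: fxqe dxsh nef omonp sxnf gnt
Hunk 6: at line 1 remove [dxsh] add [cqax,unthf] -> 7 lines: fxqe cqax unthf nef omonp sxnf gnt
Final line count: 7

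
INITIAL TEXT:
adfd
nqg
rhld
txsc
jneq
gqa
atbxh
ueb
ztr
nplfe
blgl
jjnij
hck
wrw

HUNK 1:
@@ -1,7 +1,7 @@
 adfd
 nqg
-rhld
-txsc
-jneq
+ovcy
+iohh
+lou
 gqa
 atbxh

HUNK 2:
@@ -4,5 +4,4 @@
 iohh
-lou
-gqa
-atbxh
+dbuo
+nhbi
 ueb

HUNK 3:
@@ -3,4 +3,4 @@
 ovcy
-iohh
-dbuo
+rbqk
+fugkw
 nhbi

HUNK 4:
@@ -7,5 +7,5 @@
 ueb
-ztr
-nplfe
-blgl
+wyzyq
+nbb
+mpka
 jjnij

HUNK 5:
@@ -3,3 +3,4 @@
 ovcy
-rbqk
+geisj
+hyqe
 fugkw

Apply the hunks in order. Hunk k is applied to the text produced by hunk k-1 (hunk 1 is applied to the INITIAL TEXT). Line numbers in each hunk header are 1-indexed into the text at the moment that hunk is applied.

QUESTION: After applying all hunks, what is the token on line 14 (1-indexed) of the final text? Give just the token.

Answer: wrw

Derivation:
Hunk 1: at line 1 remove [rhld,txsc,jneq] add [ovcy,iohh,lou] -> 14 lines: adfd nqg ovcy iohh lou gqa atbxh ueb ztr nplfe blgl jjnij hck wrw
Hunk 2: at line 4 remove [lou,gqa,atbxh] add [dbuo,nhbi] -> 13 lines: adfd nqg ovcy iohh dbuo nhbi ueb ztr nplfe blgl jjnij hck wrw
Hunk 3: at line 3 remove [iohh,dbuo] add [rbqk,fugkw] -> 13 lines: adfd nqg ovcy rbqk fugkw nhbi ueb ztr nplfe blgl jjnij hck wrw
Hunk 4: at line 7 remove [ztr,nplfe,blgl] add [wyzyq,nbb,mpka] -> 13 lines: adfd nqg ovcy rbqk fugkw nhbi ueb wyzyq nbb mpka jjnij hck wrw
Hunk 5: at line 3 remove [rbqk] add [geisj,hyqe] -> 14 lines: adfd nqg ovcy geisj hyqe fugkw nhbi ueb wyzyq nbb mpka jjnij hck wrw
Final line 14: wrw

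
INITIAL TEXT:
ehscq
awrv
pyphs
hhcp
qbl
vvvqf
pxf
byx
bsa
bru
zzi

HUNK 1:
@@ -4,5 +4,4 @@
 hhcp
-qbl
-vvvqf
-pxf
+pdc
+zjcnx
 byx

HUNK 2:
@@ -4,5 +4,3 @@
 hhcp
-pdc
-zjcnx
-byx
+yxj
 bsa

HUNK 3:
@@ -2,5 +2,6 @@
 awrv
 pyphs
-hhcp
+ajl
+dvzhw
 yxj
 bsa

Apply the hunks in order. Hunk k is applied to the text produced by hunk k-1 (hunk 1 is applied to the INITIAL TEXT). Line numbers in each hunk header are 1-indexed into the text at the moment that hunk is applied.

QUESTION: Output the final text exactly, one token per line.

Hunk 1: at line 4 remove [qbl,vvvqf,pxf] add [pdc,zjcnx] -> 10 lines: ehscq awrv pyphs hhcp pdc zjcnx byx bsa bru zzi
Hunk 2: at line 4 remove [pdc,zjcnx,byx] add [yxj] -> 8 lines: ehscq awrv pyphs hhcp yxj bsa bru zzi
Hunk 3: at line 2 remove [hhcp] add [ajl,dvzhw] -> 9 lines: ehscq awrv pyphs ajl dvzhw yxj bsa bru zzi

Answer: ehscq
awrv
pyphs
ajl
dvzhw
yxj
bsa
bru
zzi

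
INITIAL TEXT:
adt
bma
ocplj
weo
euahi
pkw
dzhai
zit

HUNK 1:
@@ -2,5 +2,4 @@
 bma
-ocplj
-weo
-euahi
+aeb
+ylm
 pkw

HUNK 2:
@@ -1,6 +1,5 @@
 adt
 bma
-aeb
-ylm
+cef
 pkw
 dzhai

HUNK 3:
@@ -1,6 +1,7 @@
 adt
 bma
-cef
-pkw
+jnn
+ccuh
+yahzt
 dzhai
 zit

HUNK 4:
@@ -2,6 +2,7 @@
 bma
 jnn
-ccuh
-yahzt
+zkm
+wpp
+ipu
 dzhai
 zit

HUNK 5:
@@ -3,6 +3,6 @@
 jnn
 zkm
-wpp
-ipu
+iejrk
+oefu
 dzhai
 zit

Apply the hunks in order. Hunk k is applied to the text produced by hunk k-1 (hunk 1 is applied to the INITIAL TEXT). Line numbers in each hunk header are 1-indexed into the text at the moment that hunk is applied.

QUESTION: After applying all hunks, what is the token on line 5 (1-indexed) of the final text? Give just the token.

Answer: iejrk

Derivation:
Hunk 1: at line 2 remove [ocplj,weo,euahi] add [aeb,ylm] -> 7 lines: adt bma aeb ylm pkw dzhai zit
Hunk 2: at line 1 remove [aeb,ylm] add [cef] -> 6 lines: adt bma cef pkw dzhai zit
Hunk 3: at line 1 remove [cef,pkw] add [jnn,ccuh,yahzt] -> 7 lines: adt bma jnn ccuh yahzt dzhai zit
Hunk 4: at line 2 remove [ccuh,yahzt] add [zkm,wpp,ipu] -> 8 lines: adt bma jnn zkm wpp ipu dzhai zit
Hunk 5: at line 3 remove [wpp,ipu] add [iejrk,oefu] -> 8 lines: adt bma jnn zkm iejrk oefu dzhai zit
Final line 5: iejrk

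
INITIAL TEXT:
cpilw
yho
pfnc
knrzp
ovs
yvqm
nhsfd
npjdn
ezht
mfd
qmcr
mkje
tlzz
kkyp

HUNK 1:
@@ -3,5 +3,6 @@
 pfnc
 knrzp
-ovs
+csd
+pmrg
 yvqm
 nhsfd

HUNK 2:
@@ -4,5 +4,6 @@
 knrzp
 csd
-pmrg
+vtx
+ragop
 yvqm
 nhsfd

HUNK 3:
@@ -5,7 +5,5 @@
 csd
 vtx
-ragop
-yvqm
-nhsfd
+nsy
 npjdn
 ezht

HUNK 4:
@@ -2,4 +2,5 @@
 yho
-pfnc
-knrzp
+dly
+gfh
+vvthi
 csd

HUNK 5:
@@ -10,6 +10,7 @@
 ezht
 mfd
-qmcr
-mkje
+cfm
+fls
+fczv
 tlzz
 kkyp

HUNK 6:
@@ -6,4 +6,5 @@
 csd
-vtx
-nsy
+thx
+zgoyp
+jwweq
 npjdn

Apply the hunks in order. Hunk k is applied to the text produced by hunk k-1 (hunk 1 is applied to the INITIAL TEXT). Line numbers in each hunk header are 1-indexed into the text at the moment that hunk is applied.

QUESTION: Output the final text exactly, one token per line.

Answer: cpilw
yho
dly
gfh
vvthi
csd
thx
zgoyp
jwweq
npjdn
ezht
mfd
cfm
fls
fczv
tlzz
kkyp

Derivation:
Hunk 1: at line 3 remove [ovs] add [csd,pmrg] -> 15 lines: cpilw yho pfnc knrzp csd pmrg yvqm nhsfd npjdn ezht mfd qmcr mkje tlzz kkyp
Hunk 2: at line 4 remove [pmrg] add [vtx,ragop] -> 16 lines: cpilw yho pfnc knrzp csd vtx ragop yvqm nhsfd npjdn ezht mfd qmcr mkje tlzz kkyp
Hunk 3: at line 5 remove [ragop,yvqm,nhsfd] add [nsy] -> 14 lines: cpilw yho pfnc knrzp csd vtx nsy npjdn ezht mfd qmcr mkje tlzz kkyp
Hunk 4: at line 2 remove [pfnc,knrzp] add [dly,gfh,vvthi] -> 15 lines: cpilw yho dly gfh vvthi csd vtx nsy npjdn ezht mfd qmcr mkje tlzz kkyp
Hunk 5: at line 10 remove [qmcr,mkje] add [cfm,fls,fczv] -> 16 lines: cpilw yho dly gfh vvthi csd vtx nsy npjdn ezht mfd cfm fls fczv tlzz kkyp
Hunk 6: at line 6 remove [vtx,nsy] add [thx,zgoyp,jwweq] -> 17 lines: cpilw yho dly gfh vvthi csd thx zgoyp jwweq npjdn ezht mfd cfm fls fczv tlzz kkyp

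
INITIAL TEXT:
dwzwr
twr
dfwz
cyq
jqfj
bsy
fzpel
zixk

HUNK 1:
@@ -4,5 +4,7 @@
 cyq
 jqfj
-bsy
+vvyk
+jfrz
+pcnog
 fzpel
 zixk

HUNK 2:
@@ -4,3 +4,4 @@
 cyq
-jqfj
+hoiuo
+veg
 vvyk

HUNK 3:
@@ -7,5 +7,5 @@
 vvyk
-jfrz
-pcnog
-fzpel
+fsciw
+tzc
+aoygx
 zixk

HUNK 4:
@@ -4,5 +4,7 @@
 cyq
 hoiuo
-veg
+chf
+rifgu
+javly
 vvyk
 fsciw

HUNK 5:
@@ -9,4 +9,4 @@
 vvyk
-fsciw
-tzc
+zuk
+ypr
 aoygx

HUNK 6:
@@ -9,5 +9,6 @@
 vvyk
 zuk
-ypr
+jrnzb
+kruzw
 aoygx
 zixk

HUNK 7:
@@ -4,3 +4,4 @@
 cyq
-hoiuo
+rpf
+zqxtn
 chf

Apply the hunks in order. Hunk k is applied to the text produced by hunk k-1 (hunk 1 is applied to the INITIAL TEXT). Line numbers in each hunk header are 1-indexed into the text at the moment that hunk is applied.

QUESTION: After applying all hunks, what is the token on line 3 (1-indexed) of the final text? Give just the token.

Answer: dfwz

Derivation:
Hunk 1: at line 4 remove [bsy] add [vvyk,jfrz,pcnog] -> 10 lines: dwzwr twr dfwz cyq jqfj vvyk jfrz pcnog fzpel zixk
Hunk 2: at line 4 remove [jqfj] add [hoiuo,veg] -> 11 lines: dwzwr twr dfwz cyq hoiuo veg vvyk jfrz pcnog fzpel zixk
Hunk 3: at line 7 remove [jfrz,pcnog,fzpel] add [fsciw,tzc,aoygx] -> 11 lines: dwzwr twr dfwz cyq hoiuo veg vvyk fsciw tzc aoygx zixk
Hunk 4: at line 4 remove [veg] add [chf,rifgu,javly] -> 13 lines: dwzwr twr dfwz cyq hoiuo chf rifgu javly vvyk fsciw tzc aoygx zixk
Hunk 5: at line 9 remove [fsciw,tzc] add [zuk,ypr] -> 13 lines: dwzwr twr dfwz cyq hoiuo chf rifgu javly vvyk zuk ypr aoygx zixk
Hunk 6: at line 9 remove [ypr] add [jrnzb,kruzw] -> 14 lines: dwzwr twr dfwz cyq hoiuo chf rifgu javly vvyk zuk jrnzb kruzw aoygx zixk
Hunk 7: at line 4 remove [hoiuo] add [rpf,zqxtn] -> 15 lines: dwzwr twr dfwz cyq rpf zqxtn chf rifgu javly vvyk zuk jrnzb kruzw aoygx zixk
Final line 3: dfwz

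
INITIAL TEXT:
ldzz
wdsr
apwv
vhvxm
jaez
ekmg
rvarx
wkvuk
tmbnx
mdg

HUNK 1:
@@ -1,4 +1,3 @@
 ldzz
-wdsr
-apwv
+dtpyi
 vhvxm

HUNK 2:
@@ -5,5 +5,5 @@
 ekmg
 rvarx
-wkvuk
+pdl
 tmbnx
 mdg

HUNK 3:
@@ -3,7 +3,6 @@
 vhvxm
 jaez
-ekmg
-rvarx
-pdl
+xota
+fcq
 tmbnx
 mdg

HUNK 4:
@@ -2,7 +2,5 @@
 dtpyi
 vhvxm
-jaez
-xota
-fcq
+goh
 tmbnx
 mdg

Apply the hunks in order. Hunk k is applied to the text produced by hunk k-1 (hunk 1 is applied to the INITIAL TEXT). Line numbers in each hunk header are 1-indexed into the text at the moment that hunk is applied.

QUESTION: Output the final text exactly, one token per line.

Answer: ldzz
dtpyi
vhvxm
goh
tmbnx
mdg

Derivation:
Hunk 1: at line 1 remove [wdsr,apwv] add [dtpyi] -> 9 lines: ldzz dtpyi vhvxm jaez ekmg rvarx wkvuk tmbnx mdg
Hunk 2: at line 5 remove [wkvuk] add [pdl] -> 9 lines: ldzz dtpyi vhvxm jaez ekmg rvarx pdl tmbnx mdg
Hunk 3: at line 3 remove [ekmg,rvarx,pdl] add [xota,fcq] -> 8 lines: ldzz dtpyi vhvxm jaez xota fcq tmbnx mdg
Hunk 4: at line 2 remove [jaez,xota,fcq] add [goh] -> 6 lines: ldzz dtpyi vhvxm goh tmbnx mdg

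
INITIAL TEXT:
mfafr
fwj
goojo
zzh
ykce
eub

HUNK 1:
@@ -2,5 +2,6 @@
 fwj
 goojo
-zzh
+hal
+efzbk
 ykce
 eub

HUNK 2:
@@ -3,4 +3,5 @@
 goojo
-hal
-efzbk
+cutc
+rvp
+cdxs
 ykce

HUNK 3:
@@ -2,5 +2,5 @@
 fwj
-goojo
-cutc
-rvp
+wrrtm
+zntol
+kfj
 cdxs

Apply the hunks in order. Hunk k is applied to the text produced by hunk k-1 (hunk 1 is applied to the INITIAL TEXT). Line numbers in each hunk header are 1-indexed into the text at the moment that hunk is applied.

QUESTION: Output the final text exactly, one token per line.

Hunk 1: at line 2 remove [zzh] add [hal,efzbk] -> 7 lines: mfafr fwj goojo hal efzbk ykce eub
Hunk 2: at line 3 remove [hal,efzbk] add [cutc,rvp,cdxs] -> 8 lines: mfafr fwj goojo cutc rvp cdxs ykce eub
Hunk 3: at line 2 remove [goojo,cutc,rvp] add [wrrtm,zntol,kfj] -> 8 lines: mfafr fwj wrrtm zntol kfj cdxs ykce eub

Answer: mfafr
fwj
wrrtm
zntol
kfj
cdxs
ykce
eub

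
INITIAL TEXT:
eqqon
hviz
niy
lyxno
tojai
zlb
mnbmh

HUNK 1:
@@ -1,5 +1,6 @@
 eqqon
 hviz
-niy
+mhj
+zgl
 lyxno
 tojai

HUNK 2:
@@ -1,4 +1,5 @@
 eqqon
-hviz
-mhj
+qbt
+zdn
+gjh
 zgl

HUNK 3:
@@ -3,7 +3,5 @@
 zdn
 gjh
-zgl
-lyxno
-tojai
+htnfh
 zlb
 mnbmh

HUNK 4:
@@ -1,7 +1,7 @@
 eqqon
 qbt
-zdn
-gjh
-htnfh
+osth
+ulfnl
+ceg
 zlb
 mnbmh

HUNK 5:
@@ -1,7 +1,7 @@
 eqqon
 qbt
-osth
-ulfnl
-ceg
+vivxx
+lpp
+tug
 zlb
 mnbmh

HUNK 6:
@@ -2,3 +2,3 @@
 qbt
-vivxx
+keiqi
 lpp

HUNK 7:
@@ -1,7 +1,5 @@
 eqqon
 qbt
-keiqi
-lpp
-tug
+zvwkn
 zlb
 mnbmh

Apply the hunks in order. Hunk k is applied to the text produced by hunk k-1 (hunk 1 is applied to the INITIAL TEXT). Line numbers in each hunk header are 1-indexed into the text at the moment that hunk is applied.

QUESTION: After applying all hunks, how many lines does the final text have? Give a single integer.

Hunk 1: at line 1 remove [niy] add [mhj,zgl] -> 8 lines: eqqon hviz mhj zgl lyxno tojai zlb mnbmh
Hunk 2: at line 1 remove [hviz,mhj] add [qbt,zdn,gjh] -> 9 lines: eqqon qbt zdn gjh zgl lyxno tojai zlb mnbmh
Hunk 3: at line 3 remove [zgl,lyxno,tojai] add [htnfh] -> 7 lines: eqqon qbt zdn gjh htnfh zlb mnbmh
Hunk 4: at line 1 remove [zdn,gjh,htnfh] add [osth,ulfnl,ceg] -> 7 lines: eqqon qbt osth ulfnl ceg zlb mnbmh
Hunk 5: at line 1 remove [osth,ulfnl,ceg] add [vivxx,lpp,tug] -> 7 lines: eqqon qbt vivxx lpp tug zlb mnbmh
Hunk 6: at line 2 remove [vivxx] add [keiqi] -> 7 lines: eqqon qbt keiqi lpp tug zlb mnbmh
Hunk 7: at line 1 remove [keiqi,lpp,tug] add [zvwkn] -> 5 lines: eqqon qbt zvwkn zlb mnbmh
Final line count: 5

Answer: 5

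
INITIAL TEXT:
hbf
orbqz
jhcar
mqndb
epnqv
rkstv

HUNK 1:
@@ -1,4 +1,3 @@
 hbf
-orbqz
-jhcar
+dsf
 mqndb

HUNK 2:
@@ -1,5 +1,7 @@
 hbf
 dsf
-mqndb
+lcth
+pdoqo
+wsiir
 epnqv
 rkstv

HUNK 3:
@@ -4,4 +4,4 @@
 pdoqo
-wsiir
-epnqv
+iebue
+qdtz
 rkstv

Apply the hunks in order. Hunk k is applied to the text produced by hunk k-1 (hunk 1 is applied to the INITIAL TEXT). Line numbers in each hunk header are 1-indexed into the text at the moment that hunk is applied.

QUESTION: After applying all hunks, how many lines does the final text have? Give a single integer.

Answer: 7

Derivation:
Hunk 1: at line 1 remove [orbqz,jhcar] add [dsf] -> 5 lines: hbf dsf mqndb epnqv rkstv
Hunk 2: at line 1 remove [mqndb] add [lcth,pdoqo,wsiir] -> 7 lines: hbf dsf lcth pdoqo wsiir epnqv rkstv
Hunk 3: at line 4 remove [wsiir,epnqv] add [iebue,qdtz] -> 7 lines: hbf dsf lcth pdoqo iebue qdtz rkstv
Final line count: 7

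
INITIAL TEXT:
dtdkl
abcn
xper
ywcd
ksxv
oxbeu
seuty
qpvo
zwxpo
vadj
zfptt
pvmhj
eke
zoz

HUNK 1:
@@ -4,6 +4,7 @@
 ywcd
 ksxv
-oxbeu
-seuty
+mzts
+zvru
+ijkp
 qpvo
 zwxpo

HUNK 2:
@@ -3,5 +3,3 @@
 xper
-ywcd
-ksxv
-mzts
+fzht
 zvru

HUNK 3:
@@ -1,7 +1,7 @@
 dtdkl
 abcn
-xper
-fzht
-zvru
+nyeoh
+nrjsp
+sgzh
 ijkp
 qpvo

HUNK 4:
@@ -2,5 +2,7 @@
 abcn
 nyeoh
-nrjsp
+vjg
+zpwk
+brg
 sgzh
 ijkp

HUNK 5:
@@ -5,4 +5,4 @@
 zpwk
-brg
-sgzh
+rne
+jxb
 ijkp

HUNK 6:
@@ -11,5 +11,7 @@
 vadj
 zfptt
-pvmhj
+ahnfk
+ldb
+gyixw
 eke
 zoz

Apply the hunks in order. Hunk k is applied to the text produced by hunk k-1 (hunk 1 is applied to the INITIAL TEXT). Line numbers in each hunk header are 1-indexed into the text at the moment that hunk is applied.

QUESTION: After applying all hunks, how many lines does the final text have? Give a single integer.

Hunk 1: at line 4 remove [oxbeu,seuty] add [mzts,zvru,ijkp] -> 15 lines: dtdkl abcn xper ywcd ksxv mzts zvru ijkp qpvo zwxpo vadj zfptt pvmhj eke zoz
Hunk 2: at line 3 remove [ywcd,ksxv,mzts] add [fzht] -> 13 lines: dtdkl abcn xper fzht zvru ijkp qpvo zwxpo vadj zfptt pvmhj eke zoz
Hunk 3: at line 1 remove [xper,fzht,zvru] add [nyeoh,nrjsp,sgzh] -> 13 lines: dtdkl abcn nyeoh nrjsp sgzh ijkp qpvo zwxpo vadj zfptt pvmhj eke zoz
Hunk 4: at line 2 remove [nrjsp] add [vjg,zpwk,brg] -> 15 lines: dtdkl abcn nyeoh vjg zpwk brg sgzh ijkp qpvo zwxpo vadj zfptt pvmhj eke zoz
Hunk 5: at line 5 remove [brg,sgzh] add [rne,jxb] -> 15 lines: dtdkl abcn nyeoh vjg zpwk rne jxb ijkp qpvo zwxpo vadj zfptt pvmhj eke zoz
Hunk 6: at line 11 remove [pvmhj] add [ahnfk,ldb,gyixw] -> 17 lines: dtdkl abcn nyeoh vjg zpwk rne jxb ijkp qpvo zwxpo vadj zfptt ahnfk ldb gyixw eke zoz
Final line count: 17

Answer: 17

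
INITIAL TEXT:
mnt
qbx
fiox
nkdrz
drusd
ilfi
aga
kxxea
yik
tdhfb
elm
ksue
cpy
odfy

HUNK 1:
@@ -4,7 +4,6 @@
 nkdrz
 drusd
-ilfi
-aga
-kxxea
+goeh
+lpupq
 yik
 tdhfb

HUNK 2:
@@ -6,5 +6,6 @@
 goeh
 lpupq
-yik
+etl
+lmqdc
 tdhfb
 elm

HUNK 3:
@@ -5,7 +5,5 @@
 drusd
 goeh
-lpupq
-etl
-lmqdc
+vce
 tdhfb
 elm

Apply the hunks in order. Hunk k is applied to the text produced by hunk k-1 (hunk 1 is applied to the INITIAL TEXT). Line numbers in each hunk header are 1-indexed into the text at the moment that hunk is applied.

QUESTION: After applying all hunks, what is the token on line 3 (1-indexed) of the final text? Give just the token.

Hunk 1: at line 4 remove [ilfi,aga,kxxea] add [goeh,lpupq] -> 13 lines: mnt qbx fiox nkdrz drusd goeh lpupq yik tdhfb elm ksue cpy odfy
Hunk 2: at line 6 remove [yik] add [etl,lmqdc] -> 14 lines: mnt qbx fiox nkdrz drusd goeh lpupq etl lmqdc tdhfb elm ksue cpy odfy
Hunk 3: at line 5 remove [lpupq,etl,lmqdc] add [vce] -> 12 lines: mnt qbx fiox nkdrz drusd goeh vce tdhfb elm ksue cpy odfy
Final line 3: fiox

Answer: fiox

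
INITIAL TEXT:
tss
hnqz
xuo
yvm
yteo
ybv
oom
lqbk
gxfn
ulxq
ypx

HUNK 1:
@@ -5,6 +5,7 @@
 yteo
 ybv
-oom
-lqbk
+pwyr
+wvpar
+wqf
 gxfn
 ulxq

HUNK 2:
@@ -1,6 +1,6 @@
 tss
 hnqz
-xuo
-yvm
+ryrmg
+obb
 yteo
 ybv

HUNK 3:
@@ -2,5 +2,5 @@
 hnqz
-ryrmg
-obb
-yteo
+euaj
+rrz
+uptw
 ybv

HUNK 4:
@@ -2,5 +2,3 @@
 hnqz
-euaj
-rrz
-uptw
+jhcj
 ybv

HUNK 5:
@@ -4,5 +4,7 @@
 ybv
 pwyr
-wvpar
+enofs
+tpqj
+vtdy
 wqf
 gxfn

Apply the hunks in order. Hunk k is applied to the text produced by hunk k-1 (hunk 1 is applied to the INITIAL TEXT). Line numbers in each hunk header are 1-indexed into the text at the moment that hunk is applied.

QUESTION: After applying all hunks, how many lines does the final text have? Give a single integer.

Hunk 1: at line 5 remove [oom,lqbk] add [pwyr,wvpar,wqf] -> 12 lines: tss hnqz xuo yvm yteo ybv pwyr wvpar wqf gxfn ulxq ypx
Hunk 2: at line 1 remove [xuo,yvm] add [ryrmg,obb] -> 12 lines: tss hnqz ryrmg obb yteo ybv pwyr wvpar wqf gxfn ulxq ypx
Hunk 3: at line 2 remove [ryrmg,obb,yteo] add [euaj,rrz,uptw] -> 12 lines: tss hnqz euaj rrz uptw ybv pwyr wvpar wqf gxfn ulxq ypx
Hunk 4: at line 2 remove [euaj,rrz,uptw] add [jhcj] -> 10 lines: tss hnqz jhcj ybv pwyr wvpar wqf gxfn ulxq ypx
Hunk 5: at line 4 remove [wvpar] add [enofs,tpqj,vtdy] -> 12 lines: tss hnqz jhcj ybv pwyr enofs tpqj vtdy wqf gxfn ulxq ypx
Final line count: 12

Answer: 12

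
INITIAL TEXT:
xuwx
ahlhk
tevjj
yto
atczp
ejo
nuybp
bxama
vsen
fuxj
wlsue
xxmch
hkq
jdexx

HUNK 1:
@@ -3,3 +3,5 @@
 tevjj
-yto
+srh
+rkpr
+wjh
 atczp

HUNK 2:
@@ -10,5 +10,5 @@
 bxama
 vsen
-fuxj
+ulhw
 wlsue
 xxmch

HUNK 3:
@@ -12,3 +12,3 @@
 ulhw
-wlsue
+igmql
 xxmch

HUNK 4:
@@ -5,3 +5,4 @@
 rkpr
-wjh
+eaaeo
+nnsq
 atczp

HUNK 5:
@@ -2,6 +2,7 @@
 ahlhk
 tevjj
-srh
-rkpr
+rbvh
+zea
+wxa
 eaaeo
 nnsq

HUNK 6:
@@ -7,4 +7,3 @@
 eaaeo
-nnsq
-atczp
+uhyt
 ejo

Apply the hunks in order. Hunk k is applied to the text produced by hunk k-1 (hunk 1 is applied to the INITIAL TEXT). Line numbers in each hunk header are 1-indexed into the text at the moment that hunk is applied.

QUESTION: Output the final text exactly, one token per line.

Answer: xuwx
ahlhk
tevjj
rbvh
zea
wxa
eaaeo
uhyt
ejo
nuybp
bxama
vsen
ulhw
igmql
xxmch
hkq
jdexx

Derivation:
Hunk 1: at line 3 remove [yto] add [srh,rkpr,wjh] -> 16 lines: xuwx ahlhk tevjj srh rkpr wjh atczp ejo nuybp bxama vsen fuxj wlsue xxmch hkq jdexx
Hunk 2: at line 10 remove [fuxj] add [ulhw] -> 16 lines: xuwx ahlhk tevjj srh rkpr wjh atczp ejo nuybp bxama vsen ulhw wlsue xxmch hkq jdexx
Hunk 3: at line 12 remove [wlsue] add [igmql] -> 16 lines: xuwx ahlhk tevjj srh rkpr wjh atczp ejo nuybp bxama vsen ulhw igmql xxmch hkq jdexx
Hunk 4: at line 5 remove [wjh] add [eaaeo,nnsq] -> 17 lines: xuwx ahlhk tevjj srh rkpr eaaeo nnsq atczp ejo nuybp bxama vsen ulhw igmql xxmch hkq jdexx
Hunk 5: at line 2 remove [srh,rkpr] add [rbvh,zea,wxa] -> 18 lines: xuwx ahlhk tevjj rbvh zea wxa eaaeo nnsq atczp ejo nuybp bxama vsen ulhw igmql xxmch hkq jdexx
Hunk 6: at line 7 remove [nnsq,atczp] add [uhyt] -> 17 lines: xuwx ahlhk tevjj rbvh zea wxa eaaeo uhyt ejo nuybp bxama vsen ulhw igmql xxmch hkq jdexx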